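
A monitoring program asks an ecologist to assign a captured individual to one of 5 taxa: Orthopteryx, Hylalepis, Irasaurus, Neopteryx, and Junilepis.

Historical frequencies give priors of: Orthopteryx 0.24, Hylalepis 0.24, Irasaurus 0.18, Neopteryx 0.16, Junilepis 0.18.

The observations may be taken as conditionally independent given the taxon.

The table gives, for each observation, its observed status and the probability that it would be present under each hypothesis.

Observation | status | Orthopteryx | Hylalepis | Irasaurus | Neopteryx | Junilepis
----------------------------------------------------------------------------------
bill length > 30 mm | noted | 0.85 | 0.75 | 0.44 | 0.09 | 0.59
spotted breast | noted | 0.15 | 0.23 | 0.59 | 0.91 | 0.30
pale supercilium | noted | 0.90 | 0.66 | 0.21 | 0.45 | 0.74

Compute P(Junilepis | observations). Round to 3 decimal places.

0.250

For each hypothesis, the unnormalized posterior weight is prior × product of the observation likelihoods:
  Orthopteryx: 0.24 × 0.85 × 0.15 × 0.90 = 0.02754
  Hylalepis: 0.24 × 0.75 × 0.23 × 0.66 = 0.027324
  Irasaurus: 0.18 × 0.44 × 0.59 × 0.21 = 0.0098129
  Neopteryx: 0.16 × 0.09 × 0.91 × 0.45 = 0.0058968
  Junilepis: 0.18 × 0.59 × 0.30 × 0.74 = 0.023576
Normalizing constant Z = 0.02754 + 0.027324 + 0.0098129 + 0.0058968 + 0.023576 = 0.09415.
P(Junilepis | evidence) = 0.023576 / 0.09415 ≈ 0.250.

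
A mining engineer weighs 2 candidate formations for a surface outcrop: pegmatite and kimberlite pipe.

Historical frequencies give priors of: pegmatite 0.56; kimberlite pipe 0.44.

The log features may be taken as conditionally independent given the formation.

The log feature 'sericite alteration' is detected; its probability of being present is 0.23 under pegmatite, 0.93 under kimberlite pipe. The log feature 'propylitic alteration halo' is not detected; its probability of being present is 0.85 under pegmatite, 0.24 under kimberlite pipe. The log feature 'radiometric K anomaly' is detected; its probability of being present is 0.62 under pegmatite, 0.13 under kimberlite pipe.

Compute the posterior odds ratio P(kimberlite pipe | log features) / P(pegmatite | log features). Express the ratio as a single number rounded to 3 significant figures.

3.38

Unnormalized posterior weight (prior times the log feature likelihoods) for each of the two hypotheses (using 1 − P(present | H) for each absent log feature):
  kimberlite pipe: 0.44 × 0.93 × (1 − 0.24) × 0.13 = 0.040429
  pegmatite: 0.56 × 0.23 × (1 − 0.85) × 0.62 = 0.011978
Posterior odds = 0.040429 / 0.011978 ≈ 3.38.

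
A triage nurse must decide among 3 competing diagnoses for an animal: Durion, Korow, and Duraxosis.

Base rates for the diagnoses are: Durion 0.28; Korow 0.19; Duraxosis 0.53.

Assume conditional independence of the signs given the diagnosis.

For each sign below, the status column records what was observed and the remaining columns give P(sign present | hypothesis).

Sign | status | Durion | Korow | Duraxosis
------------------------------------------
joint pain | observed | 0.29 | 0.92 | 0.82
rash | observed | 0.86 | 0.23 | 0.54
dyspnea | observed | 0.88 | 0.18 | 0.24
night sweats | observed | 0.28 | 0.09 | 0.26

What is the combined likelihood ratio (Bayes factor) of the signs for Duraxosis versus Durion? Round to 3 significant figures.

0.450

Take the product of per-sign likelihoods under each hypothesis, then divide.
  Duraxosis: 0.82 × 0.54 × 0.24 × 0.26 = 0.027631
  Durion: 0.29 × 0.86 × 0.88 × 0.28 = 0.061452
Bayes factor = 0.027631 / 0.061452 ≈ 0.450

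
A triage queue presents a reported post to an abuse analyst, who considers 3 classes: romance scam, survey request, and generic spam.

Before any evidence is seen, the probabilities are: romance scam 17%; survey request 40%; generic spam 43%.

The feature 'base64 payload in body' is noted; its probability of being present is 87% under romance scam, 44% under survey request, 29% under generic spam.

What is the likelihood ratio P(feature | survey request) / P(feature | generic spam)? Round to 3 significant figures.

The Bayes factor is the ratio of the two likelihoods.
  survey request: 0.44
  generic spam: 0.29
Bayes factor = 0.44 / 0.29 ≈ 1.52

1.52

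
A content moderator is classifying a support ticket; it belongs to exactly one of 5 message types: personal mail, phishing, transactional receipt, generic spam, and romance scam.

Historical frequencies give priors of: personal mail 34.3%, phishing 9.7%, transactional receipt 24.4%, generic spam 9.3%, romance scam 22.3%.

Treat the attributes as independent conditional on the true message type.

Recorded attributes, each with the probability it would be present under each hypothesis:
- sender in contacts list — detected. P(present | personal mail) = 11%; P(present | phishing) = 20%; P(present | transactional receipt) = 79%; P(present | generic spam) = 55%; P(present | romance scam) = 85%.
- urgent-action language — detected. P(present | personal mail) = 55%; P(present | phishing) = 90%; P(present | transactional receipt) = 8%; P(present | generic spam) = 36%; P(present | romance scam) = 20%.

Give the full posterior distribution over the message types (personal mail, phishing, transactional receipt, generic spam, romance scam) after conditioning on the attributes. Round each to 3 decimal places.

0.189, 0.159, 0.140, 0.167, 0.345

Multiply each prior by the joint likelihood of the attribute pattern:
  personal mail: 0.343 × 0.11 × 0.55 = 0.020752
  phishing: 0.097 × 0.20 × 0.90 = 0.01746
  transactional receipt: 0.244 × 0.79 × 0.08 = 0.015421
  generic spam: 0.093 × 0.55 × 0.36 = 0.018414
  romance scam: 0.223 × 0.85 × 0.20 = 0.03791
Normalizing constant Z = 0.020752 + 0.01746 + 0.015421 + 0.018414 + 0.03791 = 0.10996.
P(personal mail | evidence) = 0.020752 / 0.10996 ≈ 0.189
P(phishing | evidence) = 0.01746 / 0.10996 ≈ 0.159
P(transactional receipt | evidence) = 0.015421 / 0.10996 ≈ 0.140
P(generic spam | evidence) = 0.018414 / 0.10996 ≈ 0.167
P(romance scam | evidence) = 0.03791 / 0.10996 ≈ 0.345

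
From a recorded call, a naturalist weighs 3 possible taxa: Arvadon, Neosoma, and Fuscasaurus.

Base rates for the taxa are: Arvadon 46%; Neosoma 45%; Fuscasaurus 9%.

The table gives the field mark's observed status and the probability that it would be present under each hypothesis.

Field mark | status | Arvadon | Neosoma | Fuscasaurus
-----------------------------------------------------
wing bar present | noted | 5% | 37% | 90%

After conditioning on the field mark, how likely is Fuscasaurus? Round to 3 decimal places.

0.299

Multiply each prior by the likelihood of the field mark:
  Arvadon: 0.46 × 0.05 = 0.023
  Neosoma: 0.45 × 0.37 = 0.1665
  Fuscasaurus: 0.09 × 0.90 = 0.081
Normalizing constant Z = 0.023 + 0.1665 + 0.081 = 0.2705.
P(Fuscasaurus | evidence) = 0.081 / 0.2705 ≈ 0.299.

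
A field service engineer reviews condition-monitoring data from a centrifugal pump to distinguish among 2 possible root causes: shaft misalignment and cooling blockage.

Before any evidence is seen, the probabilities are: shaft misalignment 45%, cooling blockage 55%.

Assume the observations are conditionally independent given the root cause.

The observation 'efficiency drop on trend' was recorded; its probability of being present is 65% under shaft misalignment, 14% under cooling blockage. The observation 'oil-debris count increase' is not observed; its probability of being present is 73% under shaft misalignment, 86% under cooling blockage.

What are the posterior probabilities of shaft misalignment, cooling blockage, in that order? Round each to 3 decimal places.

For each hypothesis, the unnormalized posterior weight is prior × product of the observation likelihoods (using 1 − P(present | H) for each absent observation):
  shaft misalignment: 0.45 × 0.65 × (1 − 0.73) = 0.078975
  cooling blockage: 0.55 × 0.14 × (1 − 0.86) = 0.01078
The unnormalized weights sum to 0.089755.
P(shaft misalignment | evidence) = 0.078975 / 0.089755 ≈ 0.880
P(cooling blockage | evidence) = 0.01078 / 0.089755 ≈ 0.120

0.880, 0.120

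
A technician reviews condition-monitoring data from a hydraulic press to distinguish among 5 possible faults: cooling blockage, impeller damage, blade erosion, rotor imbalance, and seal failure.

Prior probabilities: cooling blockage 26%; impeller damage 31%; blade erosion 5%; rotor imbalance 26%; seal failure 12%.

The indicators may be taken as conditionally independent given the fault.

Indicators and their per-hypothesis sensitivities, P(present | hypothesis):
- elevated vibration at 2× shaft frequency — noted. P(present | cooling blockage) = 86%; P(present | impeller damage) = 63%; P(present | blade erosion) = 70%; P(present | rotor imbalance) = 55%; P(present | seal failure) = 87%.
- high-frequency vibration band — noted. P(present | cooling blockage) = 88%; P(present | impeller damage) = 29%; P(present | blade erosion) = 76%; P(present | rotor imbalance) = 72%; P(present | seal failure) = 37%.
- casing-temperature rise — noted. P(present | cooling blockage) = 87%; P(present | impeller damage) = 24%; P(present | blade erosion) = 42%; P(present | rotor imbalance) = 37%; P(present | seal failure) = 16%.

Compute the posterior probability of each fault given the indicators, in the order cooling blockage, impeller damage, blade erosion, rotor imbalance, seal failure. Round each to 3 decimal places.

0.713, 0.057, 0.047, 0.159, 0.026

For each hypothesis, the unnormalized posterior weight is prior × product of the indicator likelihoods:
  cooling blockage: 0.26 × 0.86 × 0.88 × 0.87 = 0.17119
  impeller damage: 0.31 × 0.63 × 0.29 × 0.24 = 0.013593
  blade erosion: 0.05 × 0.70 × 0.76 × 0.42 = 0.011172
  rotor imbalance: 0.26 × 0.55 × 0.72 × 0.37 = 0.038095
  seal failure: 0.12 × 0.87 × 0.37 × 0.16 = 0.0061805
The unnormalized weights sum to 0.24023.
P(cooling blockage | evidence) = 0.17119 / 0.24023 ≈ 0.713
P(impeller damage | evidence) = 0.013593 / 0.24023 ≈ 0.057
P(blade erosion | evidence) = 0.011172 / 0.24023 ≈ 0.047
P(rotor imbalance | evidence) = 0.038095 / 0.24023 ≈ 0.159
P(seal failure | evidence) = 0.0061805 / 0.24023 ≈ 0.026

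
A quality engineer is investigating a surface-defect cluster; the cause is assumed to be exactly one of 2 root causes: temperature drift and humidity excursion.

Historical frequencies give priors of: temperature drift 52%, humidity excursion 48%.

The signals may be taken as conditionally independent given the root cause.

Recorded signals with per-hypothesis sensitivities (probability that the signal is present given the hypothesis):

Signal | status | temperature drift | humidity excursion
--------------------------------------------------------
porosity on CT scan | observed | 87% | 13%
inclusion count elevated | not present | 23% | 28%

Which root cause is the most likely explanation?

Multiply each prior by the joint likelihood of the signal pattern (using 1 − P(present | H) for each absent signal):
  temperature drift: 0.52 × 0.87 × (1 − 0.23) = 0.34835
  humidity excursion: 0.48 × 0.13 × (1 − 0.28) = 0.044928
Marginal likelihood of the evidence = 0.39328.
P(temperature drift | evidence) ≈ 0.34835 / 0.39328 ≈ 0.886
P(humidity excursion | evidence) ≈ 0.044928 / 0.39328 ≈ 0.114
The largest is 0.886, so temperature drift is most probable.

temperature drift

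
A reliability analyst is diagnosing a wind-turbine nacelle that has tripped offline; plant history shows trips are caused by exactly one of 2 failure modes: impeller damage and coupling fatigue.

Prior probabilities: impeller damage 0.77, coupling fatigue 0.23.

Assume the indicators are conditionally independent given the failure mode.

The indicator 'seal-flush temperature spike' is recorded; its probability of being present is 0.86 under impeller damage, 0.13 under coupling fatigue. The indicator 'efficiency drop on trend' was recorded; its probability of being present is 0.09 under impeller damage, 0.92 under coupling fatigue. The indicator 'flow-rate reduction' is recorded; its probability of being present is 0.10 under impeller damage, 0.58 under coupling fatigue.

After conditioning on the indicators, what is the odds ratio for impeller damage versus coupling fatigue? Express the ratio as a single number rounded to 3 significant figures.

Posterior odds equal prior odds times the likelihood ratio; only the two competing hypotheses matter.
  impeller damage: 0.77 × 0.86 × 0.09 × 0.10 = 0.0059598
  coupling fatigue: 0.23 × 0.13 × 0.92 × 0.58 = 0.015955
Posterior odds = 0.0059598 / 0.015955 ≈ 0.374.

0.374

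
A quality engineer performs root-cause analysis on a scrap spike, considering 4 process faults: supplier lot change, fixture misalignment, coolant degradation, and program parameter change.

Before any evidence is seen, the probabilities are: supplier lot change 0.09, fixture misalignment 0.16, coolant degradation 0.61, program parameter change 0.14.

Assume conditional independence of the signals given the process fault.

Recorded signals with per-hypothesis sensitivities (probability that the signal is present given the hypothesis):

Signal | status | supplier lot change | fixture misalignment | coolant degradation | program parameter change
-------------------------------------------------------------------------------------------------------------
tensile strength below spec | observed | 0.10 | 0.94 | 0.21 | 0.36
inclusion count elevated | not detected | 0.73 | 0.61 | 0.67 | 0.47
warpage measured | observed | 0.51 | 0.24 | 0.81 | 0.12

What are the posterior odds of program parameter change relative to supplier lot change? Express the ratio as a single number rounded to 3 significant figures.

2.59

Posterior odds equal prior odds times the likelihood ratio; only the two competing hypotheses matter (using 1 − P(present | H) for each absent signal).
  program parameter change: 0.14 × 0.36 × (1 − 0.47) × 0.12 = 0.0032054
  supplier lot change: 0.09 × 0.10 × (1 − 0.73) × 0.51 = 0.0012393
Odds(program parameter change : supplier lot change) = 0.0032054 / 0.0012393 ≈ 2.59.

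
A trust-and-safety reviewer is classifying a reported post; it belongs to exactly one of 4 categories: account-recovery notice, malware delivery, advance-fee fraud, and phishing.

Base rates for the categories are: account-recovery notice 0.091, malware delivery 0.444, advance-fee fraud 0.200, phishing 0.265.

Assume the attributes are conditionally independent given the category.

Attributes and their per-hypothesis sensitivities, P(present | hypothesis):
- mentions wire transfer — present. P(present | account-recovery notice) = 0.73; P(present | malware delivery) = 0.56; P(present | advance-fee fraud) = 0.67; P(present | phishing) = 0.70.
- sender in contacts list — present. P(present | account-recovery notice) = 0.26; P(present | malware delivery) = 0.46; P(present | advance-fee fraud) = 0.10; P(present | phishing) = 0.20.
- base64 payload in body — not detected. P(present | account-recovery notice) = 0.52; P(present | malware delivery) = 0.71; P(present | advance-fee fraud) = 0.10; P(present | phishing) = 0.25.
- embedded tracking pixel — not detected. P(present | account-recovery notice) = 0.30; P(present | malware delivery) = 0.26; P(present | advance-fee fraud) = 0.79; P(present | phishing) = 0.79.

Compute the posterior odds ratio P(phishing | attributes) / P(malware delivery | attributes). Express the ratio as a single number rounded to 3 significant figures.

Unnormalized posterior weight (prior times the attribute likelihoods) for each of the two hypotheses (using 1 − P(present | H) for each absent attribute):
  phishing: 0.265 × 0.70 × 0.20 × (1 − 0.25) × (1 − 0.79) = 0.0058432
  malware delivery: 0.444 × 0.56 × 0.46 × (1 − 0.71) × (1 − 0.26) = 0.024545
Posterior odds = 0.0058432 / 0.024545 ≈ 0.238.

0.238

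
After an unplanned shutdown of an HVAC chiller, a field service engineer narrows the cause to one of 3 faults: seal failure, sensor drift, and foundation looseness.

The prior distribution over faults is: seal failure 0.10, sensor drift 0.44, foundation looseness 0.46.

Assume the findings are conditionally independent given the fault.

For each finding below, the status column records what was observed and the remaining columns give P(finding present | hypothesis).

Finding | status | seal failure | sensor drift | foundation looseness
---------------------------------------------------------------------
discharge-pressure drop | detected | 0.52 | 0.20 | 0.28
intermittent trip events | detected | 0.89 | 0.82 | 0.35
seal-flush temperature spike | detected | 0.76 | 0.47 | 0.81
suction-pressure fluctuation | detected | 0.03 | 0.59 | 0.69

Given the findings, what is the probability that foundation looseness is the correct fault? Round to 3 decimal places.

0.545

For each hypothesis, the unnormalized posterior weight is prior × product of the finding likelihoods:
  seal failure: 0.10 × 0.52 × 0.89 × 0.76 × 0.03 = 0.0010552
  sensor drift: 0.44 × 0.20 × 0.82 × 0.47 × 0.59 = 0.02001
  foundation looseness: 0.46 × 0.28 × 0.35 × 0.81 × 0.69 = 0.025195
Normalizing constant Z = 0.0010552 + 0.02001 + 0.025195 = 0.04626.
P(foundation looseness | evidence) = 0.025195 / 0.04626 ≈ 0.545.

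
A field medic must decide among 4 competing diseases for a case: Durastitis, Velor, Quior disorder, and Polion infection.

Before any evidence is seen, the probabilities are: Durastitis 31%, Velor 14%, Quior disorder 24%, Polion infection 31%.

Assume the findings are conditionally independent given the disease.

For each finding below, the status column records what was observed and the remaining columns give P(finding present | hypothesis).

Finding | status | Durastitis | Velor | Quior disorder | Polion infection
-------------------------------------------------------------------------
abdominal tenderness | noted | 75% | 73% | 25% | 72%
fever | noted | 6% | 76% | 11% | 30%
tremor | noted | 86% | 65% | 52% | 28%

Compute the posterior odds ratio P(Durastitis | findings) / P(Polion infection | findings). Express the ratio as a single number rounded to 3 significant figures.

Posterior odds equal prior odds times the likelihood ratio; only the two competing hypotheses matter.
  Durastitis: 0.31 × 0.75 × 0.06 × 0.86 = 0.011997
  Polion infection: 0.31 × 0.72 × 0.30 × 0.28 = 0.018749
Odds(Durastitis : Polion infection) = 0.011997 / 0.018749 ≈ 0.640.

0.640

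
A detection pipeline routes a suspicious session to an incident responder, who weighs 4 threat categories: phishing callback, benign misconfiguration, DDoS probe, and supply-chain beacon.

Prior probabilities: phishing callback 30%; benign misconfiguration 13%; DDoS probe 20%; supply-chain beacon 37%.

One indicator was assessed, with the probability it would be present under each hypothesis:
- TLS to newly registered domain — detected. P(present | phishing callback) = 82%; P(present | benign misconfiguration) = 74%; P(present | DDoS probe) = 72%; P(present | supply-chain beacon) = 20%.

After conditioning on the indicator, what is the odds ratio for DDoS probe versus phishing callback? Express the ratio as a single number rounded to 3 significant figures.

0.585

Posterior odds equal prior odds times the likelihood ratio; only the two competing hypotheses matter.
  DDoS probe: 0.20 × 0.72 = 0.144
  phishing callback: 0.30 × 0.82 = 0.246
Odds(DDoS probe : phishing callback) = 0.144 / 0.246 ≈ 0.585.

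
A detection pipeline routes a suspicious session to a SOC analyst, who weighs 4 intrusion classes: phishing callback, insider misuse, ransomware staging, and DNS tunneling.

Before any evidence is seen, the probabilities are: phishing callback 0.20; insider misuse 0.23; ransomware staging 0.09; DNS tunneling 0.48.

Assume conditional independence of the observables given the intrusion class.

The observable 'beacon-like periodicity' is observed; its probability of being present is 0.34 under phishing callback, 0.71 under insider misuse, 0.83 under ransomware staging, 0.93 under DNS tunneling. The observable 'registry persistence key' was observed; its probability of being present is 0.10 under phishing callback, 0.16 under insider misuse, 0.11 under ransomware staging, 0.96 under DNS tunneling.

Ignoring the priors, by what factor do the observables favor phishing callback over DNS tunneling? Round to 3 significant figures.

The Bayes factor is the ratio of the joint likelihoods of the observable pattern under the two hypotheses.
  phishing callback: 0.34 × 0.10 = 0.034
  DNS tunneling: 0.93 × 0.96 = 0.8928
Bayes factor = 0.034 / 0.8928 ≈ 0.0381

0.0381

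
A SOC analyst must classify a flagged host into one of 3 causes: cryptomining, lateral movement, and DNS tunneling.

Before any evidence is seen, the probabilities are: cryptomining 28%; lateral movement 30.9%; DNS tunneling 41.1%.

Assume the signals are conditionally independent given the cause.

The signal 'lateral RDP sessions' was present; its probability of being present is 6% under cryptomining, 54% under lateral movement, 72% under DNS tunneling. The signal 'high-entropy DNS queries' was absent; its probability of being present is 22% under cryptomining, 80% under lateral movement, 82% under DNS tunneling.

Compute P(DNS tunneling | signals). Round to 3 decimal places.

0.534

For each hypothesis, the unnormalized posterior weight is prior × product of the signal likelihoods (using 1 − P(present | H) for each absent signal):
  cryptomining: 0.280 × 0.06 × (1 − 0.22) = 0.013104
  lateral movement: 0.309 × 0.54 × (1 − 0.80) = 0.033372
  DNS tunneling: 0.411 × 0.72 × (1 − 0.82) = 0.053266
The unnormalized weights sum to 0.099742.
P(DNS tunneling | evidence) = 0.053266 / 0.099742 ≈ 0.534.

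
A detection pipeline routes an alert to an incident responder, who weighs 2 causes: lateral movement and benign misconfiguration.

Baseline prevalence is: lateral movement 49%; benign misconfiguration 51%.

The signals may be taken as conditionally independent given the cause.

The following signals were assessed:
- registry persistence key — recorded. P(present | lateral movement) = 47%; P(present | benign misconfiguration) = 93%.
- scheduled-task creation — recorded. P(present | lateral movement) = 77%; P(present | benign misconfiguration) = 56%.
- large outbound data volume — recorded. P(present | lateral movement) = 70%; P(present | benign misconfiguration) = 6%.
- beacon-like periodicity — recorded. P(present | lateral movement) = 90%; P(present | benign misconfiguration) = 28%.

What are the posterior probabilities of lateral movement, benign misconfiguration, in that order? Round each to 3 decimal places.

0.962, 0.038

By Bayes' rule with conditional independence, the unnormalized weight for each hypothesis is prior × ∏ likelihoods:
  lateral movement: 0.49 × 0.47 × 0.77 × 0.70 × 0.90 = 0.11172
  benign misconfiguration: 0.51 × 0.93 × 0.56 × 0.06 × 0.28 = 0.0044622
The unnormalized weights sum to 0.11618.
P(lateral movement | evidence) = 0.11172 / 0.11618 ≈ 0.962
P(benign misconfiguration | evidence) = 0.0044622 / 0.11618 ≈ 0.038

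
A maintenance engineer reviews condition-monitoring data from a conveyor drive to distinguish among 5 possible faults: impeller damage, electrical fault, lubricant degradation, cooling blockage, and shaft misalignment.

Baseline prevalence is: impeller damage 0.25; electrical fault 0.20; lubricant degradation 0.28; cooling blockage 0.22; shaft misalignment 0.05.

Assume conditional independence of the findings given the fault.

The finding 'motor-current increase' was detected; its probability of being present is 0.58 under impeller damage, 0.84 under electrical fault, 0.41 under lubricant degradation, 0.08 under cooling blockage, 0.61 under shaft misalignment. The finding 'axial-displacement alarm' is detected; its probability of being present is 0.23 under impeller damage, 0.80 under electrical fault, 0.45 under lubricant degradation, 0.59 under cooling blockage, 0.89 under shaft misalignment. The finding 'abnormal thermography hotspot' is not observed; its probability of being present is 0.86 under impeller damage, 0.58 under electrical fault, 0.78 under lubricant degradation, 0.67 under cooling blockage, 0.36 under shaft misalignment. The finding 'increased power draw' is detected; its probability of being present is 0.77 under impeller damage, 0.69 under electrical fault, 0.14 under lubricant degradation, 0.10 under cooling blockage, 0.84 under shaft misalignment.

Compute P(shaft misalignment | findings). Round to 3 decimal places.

0.247

For each hypothesis, the unnormalized posterior weight is prior × product of the finding likelihoods (using 1 − P(present | H) for each absent finding):
  impeller damage: 0.25 × 0.58 × 0.23 × (1 − 0.86) × 0.77 = 0.0035951
  electrical fault: 0.20 × 0.84 × 0.80 × (1 − 0.58) × 0.69 = 0.038949
  lubricant degradation: 0.28 × 0.41 × 0.45 × (1 − 0.78) × 0.14 = 0.0015911
  cooling blockage: 0.22 × 0.08 × 0.59 × (1 − 0.67) × 0.10 = 0.00034267
  shaft misalignment: 0.05 × 0.61 × 0.89 × (1 − 0.36) × 0.84 = 0.014593
Marginal likelihood of the evidence = 0.059071.
P(shaft misalignment | evidence) = 0.014593 / 0.059071 ≈ 0.247.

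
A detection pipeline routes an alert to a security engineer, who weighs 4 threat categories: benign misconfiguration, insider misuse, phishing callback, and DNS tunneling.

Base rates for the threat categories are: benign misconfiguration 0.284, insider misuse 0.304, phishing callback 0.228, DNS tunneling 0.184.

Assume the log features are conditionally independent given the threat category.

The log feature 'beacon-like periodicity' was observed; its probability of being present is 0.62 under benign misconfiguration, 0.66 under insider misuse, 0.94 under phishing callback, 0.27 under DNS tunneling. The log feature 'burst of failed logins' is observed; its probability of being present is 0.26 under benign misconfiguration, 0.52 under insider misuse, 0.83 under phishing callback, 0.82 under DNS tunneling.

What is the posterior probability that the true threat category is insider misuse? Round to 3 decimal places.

0.283

For each hypothesis, the unnormalized posterior weight is prior × product of the log feature likelihoods:
  benign misconfiguration: 0.284 × 0.62 × 0.26 = 0.045781
  insider misuse: 0.304 × 0.66 × 0.52 = 0.10433
  phishing callback: 0.228 × 0.94 × 0.83 = 0.17789
  DNS tunneling: 0.184 × 0.27 × 0.82 = 0.040738
Marginal likelihood of the evidence = 0.36874.
P(insider misuse | evidence) = 0.10433 / 0.36874 ≈ 0.283.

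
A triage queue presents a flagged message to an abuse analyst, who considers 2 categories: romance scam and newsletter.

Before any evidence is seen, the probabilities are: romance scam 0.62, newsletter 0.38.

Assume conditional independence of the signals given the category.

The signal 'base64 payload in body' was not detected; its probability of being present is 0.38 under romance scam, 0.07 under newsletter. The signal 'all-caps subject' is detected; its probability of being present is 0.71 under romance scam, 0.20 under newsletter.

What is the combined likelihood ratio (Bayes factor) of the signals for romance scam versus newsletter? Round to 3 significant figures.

2.37

Joint likelihood of the signal pattern under each hypothesis (using 1 − P(present | H) for each absent signal):
  romance scam: (1 − 0.38) × 0.71 = 0.4402
  newsletter: (1 − 0.07) × 0.20 = 0.186
Bayes factor = 0.4402 / 0.186 ≈ 2.37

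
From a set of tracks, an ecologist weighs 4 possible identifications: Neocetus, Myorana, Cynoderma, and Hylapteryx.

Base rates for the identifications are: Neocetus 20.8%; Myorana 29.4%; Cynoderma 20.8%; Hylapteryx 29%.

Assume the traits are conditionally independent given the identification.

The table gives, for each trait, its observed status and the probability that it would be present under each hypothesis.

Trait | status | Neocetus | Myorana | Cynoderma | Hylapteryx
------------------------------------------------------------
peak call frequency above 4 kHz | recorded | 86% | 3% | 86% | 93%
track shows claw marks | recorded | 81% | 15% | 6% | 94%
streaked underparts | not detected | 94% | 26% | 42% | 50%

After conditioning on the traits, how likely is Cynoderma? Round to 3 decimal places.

0.044

By Bayes' rule with conditional independence, the unnormalized weight for each hypothesis is prior × ∏ likelihoods (using 1 − P(present | H) for each absent trait):
  Neocetus: 0.208 × 0.86 × 0.81 × (1 − 0.94) = 0.0086936
  Myorana: 0.294 × 0.03 × 0.15 × (1 − 0.26) = 0.00097902
  Cynoderma: 0.208 × 0.86 × 0.06 × (1 − 0.42) = 0.006225
  Hylapteryx: 0.290 × 0.93 × 0.94 × (1 − 0.50) = 0.12676
Normalizing constant Z = 0.0086936 + 0.00097902 + 0.006225 + 0.12676 = 0.14266.
P(Cynoderma | evidence) = 0.006225 / 0.14266 ≈ 0.044.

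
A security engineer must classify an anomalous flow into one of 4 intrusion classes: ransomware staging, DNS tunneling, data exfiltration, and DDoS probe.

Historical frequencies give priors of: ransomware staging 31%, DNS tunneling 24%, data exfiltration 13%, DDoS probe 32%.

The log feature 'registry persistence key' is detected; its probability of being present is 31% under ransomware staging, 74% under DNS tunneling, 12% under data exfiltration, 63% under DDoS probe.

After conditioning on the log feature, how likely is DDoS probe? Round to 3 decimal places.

By Bayes' rule, the unnormalized weight for each hypothesis is prior × likelihood:
  ransomware staging: 0.31 × 0.31 = 0.0961
  DNS tunneling: 0.24 × 0.74 = 0.1776
  data exfiltration: 0.13 × 0.12 = 0.0156
  DDoS probe: 0.32 × 0.63 = 0.2016
The unnormalized weights sum to 0.4909.
P(DDoS probe | evidence) = 0.2016 / 0.4909 ≈ 0.411.

0.411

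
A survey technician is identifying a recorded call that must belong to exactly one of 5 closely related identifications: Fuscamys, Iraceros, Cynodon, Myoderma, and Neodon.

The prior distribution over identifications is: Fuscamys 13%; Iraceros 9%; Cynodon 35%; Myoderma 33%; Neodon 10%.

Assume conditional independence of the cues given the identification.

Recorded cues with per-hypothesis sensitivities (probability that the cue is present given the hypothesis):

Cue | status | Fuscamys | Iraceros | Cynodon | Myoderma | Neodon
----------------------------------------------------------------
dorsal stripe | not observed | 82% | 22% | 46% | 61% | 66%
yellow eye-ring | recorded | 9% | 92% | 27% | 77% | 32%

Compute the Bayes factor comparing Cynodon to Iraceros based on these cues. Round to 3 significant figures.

Take the product of per-cue likelihoods under each hypothesis (using 1 − P(present | H) for each absent cue), then divide.
  Cynodon: (1 − 0.46) × 0.27 = 0.1458
  Iraceros: (1 − 0.22) × 0.92 = 0.7176
Bayes factor = 0.1458 / 0.7176 ≈ 0.203

0.203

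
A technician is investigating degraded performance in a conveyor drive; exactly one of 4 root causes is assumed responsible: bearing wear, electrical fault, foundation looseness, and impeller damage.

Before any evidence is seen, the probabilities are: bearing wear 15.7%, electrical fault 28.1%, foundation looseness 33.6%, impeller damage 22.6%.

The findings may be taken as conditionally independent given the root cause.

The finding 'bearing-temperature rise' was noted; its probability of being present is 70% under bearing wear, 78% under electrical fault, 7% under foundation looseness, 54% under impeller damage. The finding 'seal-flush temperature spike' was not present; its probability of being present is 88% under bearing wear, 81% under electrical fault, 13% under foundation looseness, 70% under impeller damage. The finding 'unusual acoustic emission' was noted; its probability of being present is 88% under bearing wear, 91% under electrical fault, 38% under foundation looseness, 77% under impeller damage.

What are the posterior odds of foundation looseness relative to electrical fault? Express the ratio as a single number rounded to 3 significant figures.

Posterior odds equal prior odds times the likelihood ratio; only the two competing hypotheses matter (using 1 − P(present | H) for each absent finding).
  foundation looseness: 0.336 × 0.07 × (1 − 0.13) × 0.38 = 0.0077757
  electrical fault: 0.281 × 0.78 × (1 − 0.81) × 0.91 = 0.037896
Posterior odds = 0.0077757 / 0.037896 ≈ 0.205.

0.205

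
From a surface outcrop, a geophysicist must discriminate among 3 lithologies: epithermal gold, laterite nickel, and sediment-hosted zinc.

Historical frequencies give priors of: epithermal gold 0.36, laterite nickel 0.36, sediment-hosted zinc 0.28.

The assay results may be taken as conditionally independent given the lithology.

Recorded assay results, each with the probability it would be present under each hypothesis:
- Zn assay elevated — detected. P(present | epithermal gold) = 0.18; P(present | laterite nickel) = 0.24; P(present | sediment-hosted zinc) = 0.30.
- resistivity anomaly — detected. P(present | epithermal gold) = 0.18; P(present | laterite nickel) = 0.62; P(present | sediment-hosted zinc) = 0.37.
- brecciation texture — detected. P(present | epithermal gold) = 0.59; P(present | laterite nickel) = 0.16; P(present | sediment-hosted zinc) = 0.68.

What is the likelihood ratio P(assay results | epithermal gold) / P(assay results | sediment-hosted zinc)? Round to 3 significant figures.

Joint likelihood of the assay result pattern under each hypothesis:
  epithermal gold: 0.18 × 0.18 × 0.59 = 0.019116
  sediment-hosted zinc: 0.30 × 0.37 × 0.68 = 0.07548
Bayes factor = 0.019116 / 0.07548 ≈ 0.253

0.253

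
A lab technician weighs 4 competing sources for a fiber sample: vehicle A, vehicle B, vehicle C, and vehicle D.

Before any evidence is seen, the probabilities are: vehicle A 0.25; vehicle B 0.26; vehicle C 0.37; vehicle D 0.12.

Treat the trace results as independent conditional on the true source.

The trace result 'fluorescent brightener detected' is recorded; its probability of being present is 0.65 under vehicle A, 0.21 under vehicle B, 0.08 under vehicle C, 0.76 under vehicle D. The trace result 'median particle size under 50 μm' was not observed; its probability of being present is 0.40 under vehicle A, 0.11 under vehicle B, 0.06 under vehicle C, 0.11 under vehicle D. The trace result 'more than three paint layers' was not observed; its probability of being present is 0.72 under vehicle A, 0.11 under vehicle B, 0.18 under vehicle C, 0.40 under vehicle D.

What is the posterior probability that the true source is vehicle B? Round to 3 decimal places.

By Bayes' rule with conditional independence, the unnormalized weight for each hypothesis is prior × ∏ likelihoods (using 1 − P(present | H) for each absent trace result):
  vehicle A: 0.25 × 0.65 × (1 − 0.40) × (1 − 0.72) = 0.0273
  vehicle B: 0.26 × 0.21 × (1 − 0.11) × (1 − 0.11) = 0.043249
  vehicle C: 0.37 × 0.08 × (1 − 0.06) × (1 − 0.18) = 0.022816
  vehicle D: 0.12 × 0.76 × (1 − 0.11) × (1 − 0.40) = 0.048701
The unnormalized weights sum to 0.14207.
P(vehicle B | evidence) = 0.043249 / 0.14207 ≈ 0.304.

0.304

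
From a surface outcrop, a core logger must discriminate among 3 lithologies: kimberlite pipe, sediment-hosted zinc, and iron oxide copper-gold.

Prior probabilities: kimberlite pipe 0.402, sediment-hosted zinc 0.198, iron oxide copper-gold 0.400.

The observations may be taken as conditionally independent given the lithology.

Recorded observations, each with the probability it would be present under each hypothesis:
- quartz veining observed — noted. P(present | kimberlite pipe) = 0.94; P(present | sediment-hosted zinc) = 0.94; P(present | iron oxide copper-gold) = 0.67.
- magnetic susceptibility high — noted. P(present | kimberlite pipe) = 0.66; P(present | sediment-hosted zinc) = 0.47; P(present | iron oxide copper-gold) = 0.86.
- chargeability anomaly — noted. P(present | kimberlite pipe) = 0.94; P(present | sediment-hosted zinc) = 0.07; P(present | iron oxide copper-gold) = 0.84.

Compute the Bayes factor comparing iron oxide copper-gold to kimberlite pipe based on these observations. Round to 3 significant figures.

Joint likelihood of the evidence pattern under each hypothesis:
  iron oxide copper-gold: 0.67 × 0.86 × 0.84 = 0.48401
  kimberlite pipe: 0.94 × 0.66 × 0.94 = 0.58318
Bayes factor = 0.48401 / 0.58318 ≈ 0.830

0.830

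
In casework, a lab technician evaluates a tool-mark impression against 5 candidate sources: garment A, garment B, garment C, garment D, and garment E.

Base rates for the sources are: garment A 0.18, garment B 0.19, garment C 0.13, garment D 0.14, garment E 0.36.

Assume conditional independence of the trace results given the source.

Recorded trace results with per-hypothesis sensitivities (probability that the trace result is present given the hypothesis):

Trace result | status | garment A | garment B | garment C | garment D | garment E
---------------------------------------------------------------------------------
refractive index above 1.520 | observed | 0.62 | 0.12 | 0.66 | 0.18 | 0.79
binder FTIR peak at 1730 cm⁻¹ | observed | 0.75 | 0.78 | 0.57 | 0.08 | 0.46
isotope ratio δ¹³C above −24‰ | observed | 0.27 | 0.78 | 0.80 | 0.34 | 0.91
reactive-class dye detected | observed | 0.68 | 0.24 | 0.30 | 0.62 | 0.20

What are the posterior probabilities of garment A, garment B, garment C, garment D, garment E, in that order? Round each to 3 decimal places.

Multiply each prior by the joint likelihood of the trace result pattern:
  garment A: 0.18 × 0.62 × 0.75 × 0.27 × 0.68 = 0.015367
  garment B: 0.19 × 0.12 × 0.78 × 0.78 × 0.24 = 0.0033292
  garment C: 0.13 × 0.66 × 0.57 × 0.80 × 0.30 = 0.011737
  garment D: 0.14 × 0.18 × 0.08 × 0.34 × 0.62 = 0.00042497
  garment E: 0.36 × 0.79 × 0.46 × 0.91 × 0.20 = 0.02381
Normalizing constant Z = 0.015367 + 0.0033292 + 0.011737 + 0.00042497 + 0.02381 = 0.054669.
P(garment A | evidence) = 0.015367 / 0.054669 ≈ 0.281
P(garment B | evidence) = 0.0033292 / 0.054669 ≈ 0.061
P(garment C | evidence) = 0.011737 / 0.054669 ≈ 0.215
P(garment D | evidence) = 0.00042497 / 0.054669 ≈ 0.008
P(garment E | evidence) = 0.02381 / 0.054669 ≈ 0.436

0.281, 0.061, 0.215, 0.008, 0.436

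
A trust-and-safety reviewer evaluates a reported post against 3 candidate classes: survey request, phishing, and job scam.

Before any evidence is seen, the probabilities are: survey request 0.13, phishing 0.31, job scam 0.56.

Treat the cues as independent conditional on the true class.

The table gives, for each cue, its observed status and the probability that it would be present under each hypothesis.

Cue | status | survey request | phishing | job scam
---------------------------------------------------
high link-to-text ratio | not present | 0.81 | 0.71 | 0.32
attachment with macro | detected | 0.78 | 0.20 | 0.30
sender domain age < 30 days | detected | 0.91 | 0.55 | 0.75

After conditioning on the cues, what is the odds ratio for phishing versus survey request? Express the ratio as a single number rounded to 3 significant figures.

0.564

The normalizing constant cancels in an odds ratio, so compute prior × likelihood for the two hypotheses only (using 1 − P(present | H) for each absent cue):
  phishing: 0.31 × (1 − 0.71) × 0.20 × 0.55 = 0.009889
  survey request: 0.13 × (1 − 0.81) × 0.78 × 0.91 = 0.017532
Odds(phishing : survey request) = 0.009889 / 0.017532 ≈ 0.564.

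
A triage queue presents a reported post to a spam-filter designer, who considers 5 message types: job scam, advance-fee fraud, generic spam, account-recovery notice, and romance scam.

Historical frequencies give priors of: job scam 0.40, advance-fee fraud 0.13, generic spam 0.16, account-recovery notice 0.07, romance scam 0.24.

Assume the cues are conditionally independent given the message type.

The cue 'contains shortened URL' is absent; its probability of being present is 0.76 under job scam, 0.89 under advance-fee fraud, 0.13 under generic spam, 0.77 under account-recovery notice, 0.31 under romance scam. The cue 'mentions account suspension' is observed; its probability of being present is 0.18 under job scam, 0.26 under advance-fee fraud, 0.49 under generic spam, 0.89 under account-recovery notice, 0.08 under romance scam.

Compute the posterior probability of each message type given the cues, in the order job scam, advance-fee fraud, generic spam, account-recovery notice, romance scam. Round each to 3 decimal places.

0.148, 0.032, 0.584, 0.123, 0.113

Multiply each prior by the joint likelihood of the cue pattern (using 1 − P(present | H) for each absent cue):
  job scam: 0.40 × (1 − 0.76) × 0.18 = 0.01728
  advance-fee fraud: 0.13 × (1 − 0.89) × 0.26 = 0.003718
  generic spam: 0.16 × (1 − 0.13) × 0.49 = 0.068208
  account-recovery notice: 0.07 × (1 − 0.77) × 0.89 = 0.014329
  romance scam: 0.24 × (1 − 0.31) × 0.08 = 0.013248
The unnormalized weights sum to 0.11678.
P(job scam | evidence) = 0.01728 / 0.11678 ≈ 0.148
P(advance-fee fraud | evidence) = 0.003718 / 0.11678 ≈ 0.032
P(generic spam | evidence) = 0.068208 / 0.11678 ≈ 0.584
P(account-recovery notice | evidence) = 0.014329 / 0.11678 ≈ 0.123
P(romance scam | evidence) = 0.013248 / 0.11678 ≈ 0.113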